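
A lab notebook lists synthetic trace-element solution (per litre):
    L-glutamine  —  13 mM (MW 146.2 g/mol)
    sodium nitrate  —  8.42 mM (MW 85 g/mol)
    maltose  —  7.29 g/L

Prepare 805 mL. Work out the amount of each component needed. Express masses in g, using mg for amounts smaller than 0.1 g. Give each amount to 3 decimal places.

Scale factor relative to 1 L: 0.805.
L-glutamine: 13 mmol/L × 146.2 g/mol × 0.805 L ÷ 1000 = 1.530 g
sodium nitrate: 8.42 mmol/L × 85 g/mol × 0.805 L ÷ 1000 = 0.576 g
maltose: 7.29 g/L × 0.805 L = 5.868 g

L-glutamine 1.530 g; sodium nitrate 0.576 g; maltose 5.868 g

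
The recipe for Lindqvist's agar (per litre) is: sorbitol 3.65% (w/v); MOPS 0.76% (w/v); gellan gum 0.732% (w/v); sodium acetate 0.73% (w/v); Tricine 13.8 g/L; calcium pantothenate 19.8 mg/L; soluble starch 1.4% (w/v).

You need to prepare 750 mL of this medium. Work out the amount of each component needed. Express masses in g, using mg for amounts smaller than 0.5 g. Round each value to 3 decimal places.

sorbitol 27.375 g; MOPS 5.700 g; gellan gum 5.490 g; sodium acetate 5.475 g; Tricine 10.350 g; calcium pantothenate 14.850 mg; soluble starch 10.500 g

Working volume: 750 mL = 0.75 L.
sorbitol: 3.65 g per 100 mL × 750 mL ÷ 100 = 27.375 g
MOPS: 0.76 g per 100 mL × 750 mL ÷ 100 = 5.700 g
gellan gum: 0.732% w/v = 7.32 g/L → 7.32 × 0.75 L = 5.490 g
sodium acetate: 0.73 g per 100 mL × 750 mL ÷ 100 = 5.475 g
Tricine: 13.8 g/L × 0.75 L = 10.350 g
calcium pantothenate: 19.8 mg/L × 0.75 L = 14.850 mg
soluble starch: 1.4 g per 100 mL × 750 mL ÷ 100 = 10.500 g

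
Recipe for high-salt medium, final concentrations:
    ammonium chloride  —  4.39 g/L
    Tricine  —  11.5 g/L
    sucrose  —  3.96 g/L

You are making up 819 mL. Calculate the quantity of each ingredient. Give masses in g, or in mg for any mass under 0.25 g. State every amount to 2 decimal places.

Scale factor relative to 1 L: 0.819.
ammonium chloride: 4.39 g/L × 0.819 L = 3.60 g
Tricine: 11.5 g/L × 0.819 L = 9.42 g
sucrose: 3.96 g/L × 0.819 L = 3.24 g

ammonium chloride 3.60 g; Tricine 9.42 g; sucrose 3.24 g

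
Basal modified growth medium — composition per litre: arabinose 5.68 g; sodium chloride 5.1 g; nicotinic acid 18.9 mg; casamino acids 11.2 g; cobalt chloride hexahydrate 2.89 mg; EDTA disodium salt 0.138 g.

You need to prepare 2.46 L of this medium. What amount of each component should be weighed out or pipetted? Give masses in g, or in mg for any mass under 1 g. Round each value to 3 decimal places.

Scale factor = 2460 mL / 1000 mL = 2.46.
arabinose: 5.68 g × (2460 mL / 1000 mL) = 13.973 g
sodium chloride: 5.1 g × (2460 mL / 1000 mL) = 12.546 g
nicotinic acid: 18.9 mg × (2460 mL / 1000 mL) = 46.494 mg
casamino acids: 11.2 g × (2460 mL / 1000 mL) = 27.552 g
cobalt chloride hexahydrate: 2.89 mg × (2460 mL / 1000 mL) = 7.109 mg
EDTA disodium salt: 0.138 g × (2460 mL / 1000 mL) = 0.33948 g = 339.480 mg

arabinose 13.973 g; sodium chloride 12.546 g; nicotinic acid 46.494 mg; casamino acids 27.552 g; cobalt chloride hexahydrate 7.109 mg; EDTA disodium salt 339.480 mg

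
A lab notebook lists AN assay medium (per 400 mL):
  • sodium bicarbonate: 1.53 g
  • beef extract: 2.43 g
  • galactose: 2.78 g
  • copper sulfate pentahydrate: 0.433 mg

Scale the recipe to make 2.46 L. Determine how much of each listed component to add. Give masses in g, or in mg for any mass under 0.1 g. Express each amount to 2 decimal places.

sodium bicarbonate 9.41 g; beef extract 14.94 g; galactose 17.10 g; copper sulfate pentahydrate 2.66 mg

Scale factor = 2460 mL / 400 mL = 6.15.
sodium bicarbonate: 1.53 g × (2460 mL / 400 mL) = 9.41 g
beef extract: 2.43 g × (2460 mL / 400 mL) = 14.94 g
galactose: 2.78 g × (2460 mL / 400 mL) = 17.10 g
copper sulfate pentahydrate: 0.433 mg × (2460 mL / 400 mL) = 2.66 mg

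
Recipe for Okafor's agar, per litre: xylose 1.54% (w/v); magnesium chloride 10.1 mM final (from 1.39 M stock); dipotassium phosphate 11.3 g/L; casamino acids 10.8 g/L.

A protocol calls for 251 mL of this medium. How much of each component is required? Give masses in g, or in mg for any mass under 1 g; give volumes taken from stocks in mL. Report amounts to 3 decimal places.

xylose 3.865 g; magnesium chloride 1.824 mL; dipotassium phosphate 2.836 g; casamino acids 2.711 g

Target volume = 251 mL = 0.251 L.
xylose: 1.54% w/v = 15.4 g/L → 15.4 × 0.251 L = 3.865 g
magnesium chloride: V = C2·V2/C1 = 10.1 mM × 251 mL ÷ 1390 mM = 1.824 mL
dipotassium phosphate: 11.3 g/L × 0.251 L = 2.836 g
casamino acids: 10.8 g/L × 0.251 L = 2.711 g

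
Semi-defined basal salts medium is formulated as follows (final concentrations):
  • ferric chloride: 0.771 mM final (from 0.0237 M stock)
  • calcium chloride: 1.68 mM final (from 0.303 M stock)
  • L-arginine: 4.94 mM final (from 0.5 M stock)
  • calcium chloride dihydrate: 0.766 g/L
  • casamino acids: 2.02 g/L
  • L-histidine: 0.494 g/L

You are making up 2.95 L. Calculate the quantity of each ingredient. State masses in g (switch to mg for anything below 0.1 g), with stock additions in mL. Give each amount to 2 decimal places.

Working volume: 2.95 L.
ferric chloride: C1V1 = C2V2 → 0.771 mM × 2950 mL ÷ 23.7 mM = 95.97 mL
calcium chloride: dilute stock: 1.68 mM × 2950 mL ÷ 303 mM = 16.36 mL
L-arginine: V = C2·V2/C1 = 4.94 mM × 2950 mL ÷ 500 mM = 29.15 mL
calcium chloride dihydrate: 0.766 g/L × 2.95 L = 2.26 g
casamino acids: 2.02 g/L × 2.95 L = 5.96 g
L-histidine: 0.494 g/L × 2.95 L = 1.46 g

ferric chloride 95.97 mL; calcium chloride 16.36 mL; L-arginine 29.15 mL; calcium chloride dihydrate 2.26 g; casamino acids 5.96 g; L-histidine 1.46 g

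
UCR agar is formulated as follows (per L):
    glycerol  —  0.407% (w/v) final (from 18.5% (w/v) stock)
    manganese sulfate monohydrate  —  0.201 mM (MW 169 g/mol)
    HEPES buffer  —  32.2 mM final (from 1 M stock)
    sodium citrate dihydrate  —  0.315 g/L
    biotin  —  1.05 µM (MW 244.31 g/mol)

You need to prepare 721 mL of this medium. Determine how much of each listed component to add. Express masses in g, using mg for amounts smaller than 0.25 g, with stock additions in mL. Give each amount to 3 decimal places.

Target volume = 721 mL = 0.721 L.
glycerol: C1V1 = C2V2 → 0.407% ÷ 18.5% × 721 mL = 15.862 mL
manganese sulfate monohydrate: 0.201 mmol/L × 169 mg/mmol × 0.721 L = 24.492 mg
HEPES buffer: V = C2·V2/C1 = 32.2 mM × 721 mL ÷ 1000 mM = 23.216 mL
sodium citrate dihydrate: 0.315 g/L × 0.721 L = 0.227115 g = 227.115 mg
biotin: 1.05 µmol/L × 244.31 g/mol × 0.721 L ÷ 1000 = 0.185 mg

glycerol 15.862 mL; manganese sulfate monohydrate 24.492 mg; HEPES buffer 23.216 mL; sodium citrate dihydrate 227.115 mg; biotin 0.185 mg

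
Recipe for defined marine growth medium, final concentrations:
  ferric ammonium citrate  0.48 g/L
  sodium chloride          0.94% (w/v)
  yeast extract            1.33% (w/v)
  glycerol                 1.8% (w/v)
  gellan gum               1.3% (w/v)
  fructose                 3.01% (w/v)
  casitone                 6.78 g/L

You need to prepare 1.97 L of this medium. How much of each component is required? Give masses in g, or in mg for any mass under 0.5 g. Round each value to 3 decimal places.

Scale factor relative to 1 L: 1.97.
ferric ammonium citrate: 0.48 g/L × 1.97 L = 0.946 g
sodium chloride: 0.94 g per 100 mL × 1970 mL ÷ 100 = 18.518 g
yeast extract: 1.33 g per 100 mL × 1970 mL ÷ 100 = 26.201 g
glycerol: 1.8% w/v = 18 g/L → 18 × 1.97 L = 35.460 g
gellan gum: 1.3 g per 100 mL × 1970 mL ÷ 100 = 25.610 g
fructose: 3.01 g per 100 mL × 1970 mL ÷ 100 = 59.297 g
casitone: 6.78 g/L × 1.97 L = 13.357 g

ferric ammonium citrate 0.946 g; sodium chloride 18.518 g; yeast extract 26.201 g; glycerol 35.460 g; gellan gum 25.610 g; fructose 59.297 g; casitone 13.357 g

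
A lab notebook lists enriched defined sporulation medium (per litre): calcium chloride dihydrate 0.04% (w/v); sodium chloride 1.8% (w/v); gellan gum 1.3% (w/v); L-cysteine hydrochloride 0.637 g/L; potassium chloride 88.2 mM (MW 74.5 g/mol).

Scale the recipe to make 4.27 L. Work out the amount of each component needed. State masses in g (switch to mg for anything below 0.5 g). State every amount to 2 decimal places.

Working volume: 4.27 L.
calcium chloride dihydrate: 0.04 g per 100 mL × 4270 mL ÷ 100 = 1.71 g
sodium chloride: 1.8 g per 100 mL × 4270 mL ÷ 100 = 76.86 g
gellan gum: 1.3 g per 100 mL × 4270 mL ÷ 100 = 55.51 g
L-cysteine hydrochloride: 0.637 g/L × 4.27 L = 2.72 g
potassium chloride: 88.2 mmol/L × 74.5 g/mol × 4.27 L ÷ 1000 = 28.06 g

calcium chloride dihydrate 1.71 g; sodium chloride 76.86 g; gellan gum 55.51 g; L-cysteine hydrochloride 2.72 g; potassium chloride 28.06 g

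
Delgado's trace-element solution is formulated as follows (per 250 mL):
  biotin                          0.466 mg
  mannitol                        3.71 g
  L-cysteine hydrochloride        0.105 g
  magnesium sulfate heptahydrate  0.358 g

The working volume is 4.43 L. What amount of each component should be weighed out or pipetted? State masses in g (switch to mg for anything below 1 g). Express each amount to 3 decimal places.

biotin 8.258 mg; mannitol 65.741 g; L-cysteine hydrochloride 1.861 g; magnesium sulfate heptahydrate 6.344 g

Ratio of target to recipe volume: 4430 / 250 = 17.72.
biotin: 0.466 mg × (4430 mL / 250 mL) = 8.258 mg
mannitol: 3.71 g × (4430 mL / 250 mL) = 65.741 g
L-cysteine hydrochloride: 0.105 g × (4430 mL / 250 mL) = 1.861 g
magnesium sulfate heptahydrate: 0.358 g × (4430 mL / 250 mL) = 6.344 g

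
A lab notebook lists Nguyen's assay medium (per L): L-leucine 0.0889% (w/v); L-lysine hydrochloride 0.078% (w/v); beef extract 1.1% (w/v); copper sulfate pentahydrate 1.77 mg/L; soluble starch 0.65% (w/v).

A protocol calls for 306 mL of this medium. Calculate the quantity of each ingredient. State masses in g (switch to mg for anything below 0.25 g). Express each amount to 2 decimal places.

L-leucine 0.27 g; L-lysine hydrochloride 238.68 mg; beef extract 3.37 g; copper sulfate pentahydrate 0.54 mg; soluble starch 1.99 g

Target volume = 306 mL = 0.306 L.
L-leucine: 0.0889 g per 100 mL × 306 mL ÷ 100 = 0.27 g
L-lysine hydrochloride: 0.078% w/v = 0.78 g/L → 0.78 × 0.306 L = 0.23868 g = 238.68 mg
beef extract: 1.1 g per 100 mL × 306 mL ÷ 100 = 3.37 g
copper sulfate pentahydrate: 1.77 mg/L × 0.306 L = 0.54 mg
soluble starch: 0.65 g per 100 mL × 306 mL ÷ 100 = 1.99 g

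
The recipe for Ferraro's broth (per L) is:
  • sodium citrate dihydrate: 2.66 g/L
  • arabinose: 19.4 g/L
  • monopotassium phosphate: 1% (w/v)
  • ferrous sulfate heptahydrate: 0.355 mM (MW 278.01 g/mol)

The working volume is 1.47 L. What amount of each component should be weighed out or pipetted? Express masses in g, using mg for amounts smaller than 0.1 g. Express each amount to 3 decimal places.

sodium citrate dihydrate 3.910 g; arabinose 28.518 g; monopotassium phosphate 14.700 g; ferrous sulfate heptahydrate 0.145 g

Working volume: 1.47 L.
sodium citrate dihydrate: 2.66 g/L × 1.47 L = 3.910 g
arabinose: 19.4 g/L × 1.47 L = 28.518 g
monopotassium phosphate: 1 g per 100 mL × 1470 mL ÷ 100 = 14.700 g
ferrous sulfate heptahydrate: 0.355 mmol/L × 278.01 g/mol × 1.47 L ÷ 1000 = 0.145 g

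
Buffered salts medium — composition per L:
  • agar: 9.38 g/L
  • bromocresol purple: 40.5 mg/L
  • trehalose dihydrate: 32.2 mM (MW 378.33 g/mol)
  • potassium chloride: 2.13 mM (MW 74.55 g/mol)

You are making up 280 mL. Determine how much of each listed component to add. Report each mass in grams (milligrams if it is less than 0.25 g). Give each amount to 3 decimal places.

agar 2.626 g; bromocresol purple 11.340 mg; trehalose dihydrate 3.411 g; potassium chloride 44.462 mg

Working volume: 280 mL = 0.28 L.
agar: 9.38 g/L × 0.28 L = 2.626 g
bromocresol purple: 40.5 mg/L × 0.28 L = 11.340 mg
trehalose dihydrate: 32.2 mmol/L × 378.33 g/mol × 0.28 L ÷ 1000 = 3.411 g
potassium chloride: 2.13 mmol/L × 74.55 mg/mmol × 0.28 L = 44.462 mg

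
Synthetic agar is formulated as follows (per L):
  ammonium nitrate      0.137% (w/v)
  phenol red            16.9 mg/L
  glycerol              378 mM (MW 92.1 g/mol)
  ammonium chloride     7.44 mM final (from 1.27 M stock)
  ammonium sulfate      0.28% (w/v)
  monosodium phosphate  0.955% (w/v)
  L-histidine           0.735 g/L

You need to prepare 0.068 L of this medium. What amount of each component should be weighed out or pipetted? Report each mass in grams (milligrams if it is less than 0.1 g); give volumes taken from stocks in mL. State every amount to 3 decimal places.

ammonium nitrate 93.160 mg; phenol red 1.149 mg; glycerol 2.367 g; ammonium chloride 0.398 mL; ammonium sulfate 0.190 g; monosodium phosphate 0.649 g; L-histidine 49.980 mg

Scale factor relative to 1 L: 0.068.
ammonium nitrate: 0.137% w/v = 1.37 g/L → 1.37 × 0.068 L = 0.09316 g = 93.160 mg
phenol red: 16.9 mg/L × 0.068 L = 1.149 mg
glycerol: 378 mmol/L × 92.1 g/mol × 0.068 L ÷ 1000 = 2.367 g
ammonium chloride: C1V1 = C2V2 → 7.44 mM × 68 mL ÷ 1270 mM = 0.398 mL
ammonium sulfate: 0.28% w/v = 2.8 g/L → 2.8 × 0.068 L = 0.190 g
monosodium phosphate: 0.955 g per 100 mL × 68 mL ÷ 100 = 0.649 g
L-histidine: 0.735 g/L × 0.068 L = 0.04998 g = 49.980 mg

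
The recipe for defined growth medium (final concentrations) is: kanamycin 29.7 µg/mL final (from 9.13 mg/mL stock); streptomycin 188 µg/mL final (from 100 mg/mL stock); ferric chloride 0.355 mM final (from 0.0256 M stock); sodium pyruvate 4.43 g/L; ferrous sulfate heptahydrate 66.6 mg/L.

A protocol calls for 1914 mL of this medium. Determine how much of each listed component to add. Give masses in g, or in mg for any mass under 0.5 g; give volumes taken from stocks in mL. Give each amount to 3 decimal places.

Scale factor relative to 1 L: 1.914.
kanamycin: dilute stock: 29.7 µg/mL × 1914 mL ÷ 9130 µg/mL = 6.226 mL
streptomycin: V = C2·V2/C1 = 188 µg/mL × 1914 mL ÷ 100000 µg/mL = 3.598 mL
ferric chloride: V = C2·V2/C1 = 0.355 mM × 1914 mL ÷ 25.6 mM = 26.542 mL
sodium pyruvate: 4.43 g/L × 1.914 L = 8.479 g
ferrous sulfate heptahydrate: 66.6 mg/L × 1.914 L = 127.472 mg

kanamycin 6.226 mL; streptomycin 3.598 mL; ferric chloride 26.542 mL; sodium pyruvate 8.479 g; ferrous sulfate heptahydrate 127.472 mg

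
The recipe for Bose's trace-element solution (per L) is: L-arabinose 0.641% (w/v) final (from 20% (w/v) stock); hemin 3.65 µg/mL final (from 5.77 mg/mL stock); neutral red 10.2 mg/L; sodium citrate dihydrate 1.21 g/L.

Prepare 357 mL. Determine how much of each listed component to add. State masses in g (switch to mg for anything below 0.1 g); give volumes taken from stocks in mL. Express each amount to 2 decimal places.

Target volume = 357 mL = 0.357 L.
L-arabinose: C1V1 = C2V2 → 0.641% ÷ 20% × 357 mL = 11.44 mL
hemin: C1V1 = C2V2 → 3.65 µg/mL × 357 mL ÷ 5770 µg/mL = 0.23 mL
neutral red: 10.2 mg/L × 0.357 L = 3.64 mg
sodium citrate dihydrate: 1.21 g/L × 0.357 L = 0.43 g

L-arabinose 11.44 mL; hemin 0.23 mL; neutral red 3.64 mg; sodium citrate dihydrate 0.43 g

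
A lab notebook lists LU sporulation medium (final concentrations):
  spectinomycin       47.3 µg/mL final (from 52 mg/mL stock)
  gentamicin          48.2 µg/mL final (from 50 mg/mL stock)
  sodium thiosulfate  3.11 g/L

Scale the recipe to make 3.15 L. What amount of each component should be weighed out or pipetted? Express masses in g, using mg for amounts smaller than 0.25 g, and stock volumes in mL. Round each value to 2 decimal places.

spectinomycin 2.87 mL; gentamicin 3.04 mL; sodium thiosulfate 9.80 g

Scale factor relative to 1 L: 3.15.
spectinomycin: dilute stock: 47.3 µg/mL × 3150 mL ÷ 52000 µg/mL = 2.87 mL
gentamicin: V = C2·V2/C1 = 48.2 µg/mL × 3150 mL ÷ 50000 µg/mL = 3.04 mL
sodium thiosulfate: 3.11 g/L × 3.15 L = 9.80 g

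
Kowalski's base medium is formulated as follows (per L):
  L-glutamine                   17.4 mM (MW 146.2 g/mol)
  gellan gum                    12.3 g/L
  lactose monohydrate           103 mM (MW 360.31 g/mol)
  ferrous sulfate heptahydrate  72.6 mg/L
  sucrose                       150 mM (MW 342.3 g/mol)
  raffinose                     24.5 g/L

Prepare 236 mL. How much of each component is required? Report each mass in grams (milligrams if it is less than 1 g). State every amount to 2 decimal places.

L-glutamine 600.36 mg; gellan gum 2.90 g; lactose monohydrate 8.76 g; ferrous sulfate heptahydrate 17.13 mg; sucrose 12.12 g; raffinose 5.78 g

Working volume: 236 mL = 0.236 L.
L-glutamine: 17.4 mmol/L × 146.2 mg/mmol × 0.236 L = 600.36 mg
gellan gum: 12.3 g/L × 0.236 L = 2.90 g
lactose monohydrate: 103 mmol/L × 360.31 g/mol × 0.236 L ÷ 1000 = 8.76 g
ferrous sulfate heptahydrate: 72.6 mg/L × 0.236 L = 17.13 mg
sucrose: 150 mmol/L × 342.3 g/mol × 0.236 L ÷ 1000 = 12.12 g
raffinose: 24.5 g/L × 0.236 L = 5.78 g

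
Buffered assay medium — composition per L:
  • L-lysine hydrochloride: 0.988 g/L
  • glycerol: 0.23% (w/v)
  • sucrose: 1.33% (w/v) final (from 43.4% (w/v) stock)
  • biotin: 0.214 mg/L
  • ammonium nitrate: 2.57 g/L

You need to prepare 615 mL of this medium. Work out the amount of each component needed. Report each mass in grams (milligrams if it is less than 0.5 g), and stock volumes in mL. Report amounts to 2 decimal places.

L-lysine hydrochloride 0.61 g; glycerol 1.41 g; sucrose 18.85 mL; biotin 0.13 mg; ammonium nitrate 1.58 g

Target volume = 615 mL = 0.615 L.
L-lysine hydrochloride: 0.988 g/L × 0.615 L = 0.61 g
glycerol: 0.23 g per 100 mL × 615 mL ÷ 100 = 1.41 g
sucrose: V = C2·V2/C1 = 1.33% ÷ 43.4% × 615 mL = 18.85 mL
biotin: 0.214 mg/L × 0.615 L = 0.13 mg
ammonium nitrate: 2.57 g/L × 0.615 L = 1.58 g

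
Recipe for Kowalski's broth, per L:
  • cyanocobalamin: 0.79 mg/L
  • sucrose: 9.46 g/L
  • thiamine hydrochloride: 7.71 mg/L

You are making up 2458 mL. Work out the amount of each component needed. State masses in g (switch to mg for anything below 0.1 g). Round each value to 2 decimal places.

Target volume = 2458 mL = 2.458 L.
cyanocobalamin: 0.79 mg/L × 2.458 L = 1.94 mg
sucrose: 9.46 g/L × 2.458 L = 23.25 g
thiamine hydrochloride: 7.71 mg/L × 2.458 L = 18.95 mg

cyanocobalamin 1.94 mg; sucrose 23.25 g; thiamine hydrochloride 18.95 mg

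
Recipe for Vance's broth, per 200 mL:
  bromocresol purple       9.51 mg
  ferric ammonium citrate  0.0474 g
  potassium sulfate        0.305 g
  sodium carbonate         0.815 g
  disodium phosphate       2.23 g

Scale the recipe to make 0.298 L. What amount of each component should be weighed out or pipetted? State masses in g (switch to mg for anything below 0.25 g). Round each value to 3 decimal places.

bromocresol purple 14.170 mg; ferric ammonium citrate 70.626 mg; potassium sulfate 0.454 g; sodium carbonate 1.214 g; disodium phosphate 3.323 g

Ratio of target to recipe volume: 298 / 200 = 1.49.
bromocresol purple: 9.51 mg × (298 mL / 200 mL) = 14.170 mg
ferric ammonium citrate: 0.0474 g × (298 mL / 200 mL) = 0.070626 g = 70.626 mg
potassium sulfate: 0.305 g × (298 mL / 200 mL) = 0.454 g
sodium carbonate: 0.815 g × (298 mL / 200 mL) = 1.214 g
disodium phosphate: 2.23 g × (298 mL / 200 mL) = 3.323 g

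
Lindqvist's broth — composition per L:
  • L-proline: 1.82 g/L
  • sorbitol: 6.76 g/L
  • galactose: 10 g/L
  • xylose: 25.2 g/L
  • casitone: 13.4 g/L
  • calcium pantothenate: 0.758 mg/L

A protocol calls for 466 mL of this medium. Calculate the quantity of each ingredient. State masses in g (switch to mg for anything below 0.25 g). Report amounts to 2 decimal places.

L-proline 0.85 g; sorbitol 3.15 g; galactose 4.66 g; xylose 11.74 g; casitone 6.24 g; calcium pantothenate 0.35 mg

Working volume: 466 mL = 0.466 L.
L-proline: 1.82 g/L × 0.466 L = 0.85 g
sorbitol: 6.76 g/L × 0.466 L = 3.15 g
galactose: 10 g/L × 0.466 L = 4.66 g
xylose: 25.2 g/L × 0.466 L = 11.74 g
casitone: 13.4 g/L × 0.466 L = 6.24 g
calcium pantothenate: 0.758 mg/L × 0.466 L = 0.35 mg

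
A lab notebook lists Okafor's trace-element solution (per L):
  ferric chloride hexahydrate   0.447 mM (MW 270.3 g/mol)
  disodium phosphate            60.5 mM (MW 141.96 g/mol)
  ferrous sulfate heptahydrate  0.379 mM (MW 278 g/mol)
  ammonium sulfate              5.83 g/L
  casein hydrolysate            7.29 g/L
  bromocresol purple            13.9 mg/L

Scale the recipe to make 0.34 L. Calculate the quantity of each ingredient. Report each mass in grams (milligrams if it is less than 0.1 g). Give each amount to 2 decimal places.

Working volume: 0.34 L.
ferric chloride hexahydrate: 0.447 mmol/L × 270.3 mg/mmol × 0.34 L = 41.08 mg
disodium phosphate: 60.5 mmol/L × 141.96 g/mol × 0.34 L ÷ 1000 = 2.92 g
ferrous sulfate heptahydrate: 0.379 mmol/L × 278 mg/mmol × 0.34 L = 35.82 mg
ammonium sulfate: 5.83 g/L × 0.34 L = 1.98 g
casein hydrolysate: 7.29 g/L × 0.34 L = 2.48 g
bromocresol purple: 13.9 mg/L × 0.34 L = 4.73 mg

ferric chloride hexahydrate 41.08 mg; disodium phosphate 2.92 g; ferrous sulfate heptahydrate 35.82 mg; ammonium sulfate 1.98 g; casein hydrolysate 2.48 g; bromocresol purple 4.73 mg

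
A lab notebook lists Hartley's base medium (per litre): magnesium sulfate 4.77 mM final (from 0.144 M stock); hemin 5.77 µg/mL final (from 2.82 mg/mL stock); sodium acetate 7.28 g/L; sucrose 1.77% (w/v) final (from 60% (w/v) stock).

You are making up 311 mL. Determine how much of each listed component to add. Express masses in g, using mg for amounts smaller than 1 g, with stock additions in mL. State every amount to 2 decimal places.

Working volume: 311 mL = 0.311 L.
magnesium sulfate: dilute stock: 4.77 mM × 311 mL ÷ 144 mM = 10.30 mL
hemin: dilute stock: 5.77 µg/mL × 311 mL ÷ 2820 µg/mL = 0.64 mL
sodium acetate: 7.28 g/L × 0.311 L = 2.26 g
sucrose: V = C2·V2/C1 = 1.77% ÷ 60% × 311 mL = 9.17 mL

magnesium sulfate 10.30 mL; hemin 0.64 mL; sodium acetate 2.26 g; sucrose 9.17 mL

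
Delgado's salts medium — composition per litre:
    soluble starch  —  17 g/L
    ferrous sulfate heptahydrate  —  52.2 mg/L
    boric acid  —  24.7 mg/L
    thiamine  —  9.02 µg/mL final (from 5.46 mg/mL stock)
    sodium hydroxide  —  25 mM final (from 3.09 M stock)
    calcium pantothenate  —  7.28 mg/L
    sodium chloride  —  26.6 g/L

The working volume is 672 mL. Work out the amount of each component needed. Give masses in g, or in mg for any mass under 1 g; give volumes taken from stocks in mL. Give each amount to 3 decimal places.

Target volume = 672 mL = 0.672 L.
soluble starch: 17 g/L × 0.672 L = 11.424 g
ferrous sulfate heptahydrate: 52.2 mg/L × 0.672 L = 35.078 mg
boric acid: 24.7 mg/L × 0.672 L = 16.598 mg
thiamine: dilute stock: 9.02 µg/mL × 672 mL ÷ 5460 µg/mL = 1.110 mL
sodium hydroxide: dilute stock: 25 mM × 672 mL ÷ 3090 mM = 5.437 mL
calcium pantothenate: 7.28 mg/L × 0.672 L = 4.892 mg
sodium chloride: 26.6 g/L × 0.672 L = 17.875 g

soluble starch 11.424 g; ferrous sulfate heptahydrate 35.078 mg; boric acid 16.598 mg; thiamine 1.110 mL; sodium hydroxide 5.437 mL; calcium pantothenate 4.892 mg; sodium chloride 17.875 g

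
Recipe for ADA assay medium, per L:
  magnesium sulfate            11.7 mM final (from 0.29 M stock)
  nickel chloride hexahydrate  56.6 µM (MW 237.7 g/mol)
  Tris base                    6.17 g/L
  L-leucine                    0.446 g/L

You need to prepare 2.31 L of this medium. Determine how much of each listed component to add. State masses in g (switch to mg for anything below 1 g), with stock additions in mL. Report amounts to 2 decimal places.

Scale factor relative to 1 L: 2.31.
magnesium sulfate: V = C2·V2/C1 = 11.7 mM × 2310 mL ÷ 290 mM = 93.20 mL
nickel chloride hexahydrate: 56.6 µmol/L × 237.7 g/mol × 2.31 L ÷ 1000 = 31.08 mg
Tris base: 6.17 g/L × 2.31 L = 14.25 g
L-leucine: 0.446 g/L × 2.31 L = 1.03 g

magnesium sulfate 93.20 mL; nickel chloride hexahydrate 31.08 mg; Tris base 14.25 g; L-leucine 1.03 g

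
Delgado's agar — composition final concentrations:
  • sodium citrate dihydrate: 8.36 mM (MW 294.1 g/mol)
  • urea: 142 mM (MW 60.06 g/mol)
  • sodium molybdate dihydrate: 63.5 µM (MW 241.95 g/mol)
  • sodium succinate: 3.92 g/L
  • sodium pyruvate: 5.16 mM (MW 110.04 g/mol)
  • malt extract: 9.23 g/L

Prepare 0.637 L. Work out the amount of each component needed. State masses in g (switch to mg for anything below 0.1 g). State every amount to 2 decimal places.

sodium citrate dihydrate 1.57 g; urea 5.43 g; sodium molybdate dihydrate 9.79 mg; sodium succinate 2.50 g; sodium pyruvate 0.36 g; malt extract 5.88 g

Working volume: 0.637 L.
sodium citrate dihydrate: 8.36 mmol/L × 294.1 g/mol × 0.637 L ÷ 1000 = 1.57 g
urea: 142 mmol/L × 60.06 g/mol × 0.637 L ÷ 1000 = 5.43 g
sodium molybdate dihydrate: 63.5 µmol/L × 241.95 g/mol × 0.637 L ÷ 1000 = 9.79 mg
sodium succinate: 3.92 g/L × 0.637 L = 2.50 g
sodium pyruvate: 5.16 mmol/L × 110.04 g/mol × 0.637 L ÷ 1000 = 0.36 g
malt extract: 9.23 g/L × 0.637 L = 5.88 g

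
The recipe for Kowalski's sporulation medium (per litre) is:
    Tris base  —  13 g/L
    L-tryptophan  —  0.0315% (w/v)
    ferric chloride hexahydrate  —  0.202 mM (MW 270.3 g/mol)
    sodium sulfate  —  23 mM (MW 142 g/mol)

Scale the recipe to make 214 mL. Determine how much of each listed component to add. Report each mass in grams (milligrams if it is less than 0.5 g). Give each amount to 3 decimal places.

Scale factor relative to 1 L: 0.214.
Tris base: 13 g/L × 0.214 L = 2.782 g
L-tryptophan: 0.0315% w/v = 0.315 g/L → 0.315 × 0.214 L = 0.06741 g = 67.410 mg
ferric chloride hexahydrate: 0.202 mmol/L × 270.3 mg/mmol × 0.214 L = 11.685 mg
sodium sulfate: 23 mmol/L × 142 g/mol × 0.214 L ÷ 1000 = 0.699 g

Tris base 2.782 g; L-tryptophan 67.410 mg; ferric chloride hexahydrate 11.685 mg; sodium sulfate 0.699 g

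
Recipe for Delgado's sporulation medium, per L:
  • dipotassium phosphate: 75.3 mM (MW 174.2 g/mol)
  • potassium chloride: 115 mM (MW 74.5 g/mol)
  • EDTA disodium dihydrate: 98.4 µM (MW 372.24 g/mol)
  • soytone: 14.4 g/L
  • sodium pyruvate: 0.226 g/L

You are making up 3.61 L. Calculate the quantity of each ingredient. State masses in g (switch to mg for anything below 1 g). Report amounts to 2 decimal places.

Scale factor relative to 1 L: 3.61.
dipotassium phosphate: 75.3 mmol/L × 174.2 g/mol × 3.61 L ÷ 1000 = 47.35 g
potassium chloride: 115 mmol/L × 74.5 g/mol × 3.61 L ÷ 1000 = 30.93 g
EDTA disodium dihydrate: 98.4 µmol/L × 372.24 g/mol × 3.61 L ÷ 1000 = 132.23 mg
soytone: 14.4 g/L × 3.61 L = 51.98 g
sodium pyruvate: 0.226 g/L × 3.61 L = 0.81586 g = 815.86 mg

dipotassium phosphate 47.35 g; potassium chloride 30.93 g; EDTA disodium dihydrate 132.23 mg; soytone 51.98 g; sodium pyruvate 815.86 mg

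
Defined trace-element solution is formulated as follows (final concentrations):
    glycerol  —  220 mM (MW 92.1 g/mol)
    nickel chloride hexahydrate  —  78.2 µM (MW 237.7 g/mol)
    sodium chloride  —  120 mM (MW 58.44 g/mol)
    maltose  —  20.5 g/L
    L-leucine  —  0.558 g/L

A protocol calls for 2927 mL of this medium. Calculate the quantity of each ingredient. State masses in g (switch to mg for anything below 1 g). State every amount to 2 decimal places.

Scale factor relative to 1 L: 2.927.
glycerol: 220 mmol/L × 92.1 g/mol × 2.927 L ÷ 1000 = 59.31 g
nickel chloride hexahydrate: 78.2 µmol/L × 237.7 g/mol × 2.927 L ÷ 1000 = 54.41 mg
sodium chloride: 120 mmol/L × 58.44 g/mol × 2.927 L ÷ 1000 = 20.53 g
maltose: 20.5 g/L × 2.927 L = 60.00 g
L-leucine: 0.558 g/L × 2.927 L = 1.63 g

glycerol 59.31 g; nickel chloride hexahydrate 54.41 mg; sodium chloride 20.53 g; maltose 60.00 g; L-leucine 1.63 g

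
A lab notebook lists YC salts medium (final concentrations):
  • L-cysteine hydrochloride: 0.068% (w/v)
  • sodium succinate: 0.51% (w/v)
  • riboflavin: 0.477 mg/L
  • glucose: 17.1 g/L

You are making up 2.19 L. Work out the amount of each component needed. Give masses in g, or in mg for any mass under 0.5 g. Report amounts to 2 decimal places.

Scale factor relative to 1 L: 2.19.
L-cysteine hydrochloride: 0.068 g per 100 mL × 2190 mL ÷ 100 = 1.49 g
sodium succinate: 0.51 g per 100 mL × 2190 mL ÷ 100 = 11.17 g
riboflavin: 0.477 mg/L × 2.19 L = 1.04 mg
glucose: 17.1 g/L × 2.19 L = 37.45 g

L-cysteine hydrochloride 1.49 g; sodium succinate 11.17 g; riboflavin 1.04 mg; glucose 37.45 g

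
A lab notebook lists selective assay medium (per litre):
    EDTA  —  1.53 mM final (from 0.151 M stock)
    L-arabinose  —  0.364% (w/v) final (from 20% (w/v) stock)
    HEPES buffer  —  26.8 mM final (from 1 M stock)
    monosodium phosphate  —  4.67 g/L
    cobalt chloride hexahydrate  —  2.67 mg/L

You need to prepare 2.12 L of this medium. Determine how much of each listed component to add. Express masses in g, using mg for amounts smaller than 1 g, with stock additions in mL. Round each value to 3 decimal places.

Scale factor relative to 1 L: 2.12.
EDTA: dilute stock: 1.53 mM × 2120 mL ÷ 151 mM = 21.481 mL
L-arabinose: dilute stock: 0.364% ÷ 20% × 2120 mL = 38.584 mL
HEPES buffer: dilute stock: 26.8 mM × 2120 mL ÷ 1000 mM = 56.816 mL
monosodium phosphate: 4.67 g/L × 2.12 L = 9.900 g
cobalt chloride hexahydrate: 2.67 mg/L × 2.12 L = 5.660 mg

EDTA 21.481 mL; L-arabinose 38.584 mL; HEPES buffer 56.816 mL; monosodium phosphate 9.900 g; cobalt chloride hexahydrate 5.660 mg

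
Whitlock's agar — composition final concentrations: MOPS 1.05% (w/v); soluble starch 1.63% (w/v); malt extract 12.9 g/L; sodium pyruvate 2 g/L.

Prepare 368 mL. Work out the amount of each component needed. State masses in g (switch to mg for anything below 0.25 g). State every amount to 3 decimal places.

Scale factor relative to 1 L: 0.368.
MOPS: 1.05 g per 100 mL × 368 mL ÷ 100 = 3.864 g
soluble starch: 1.63% w/v = 16.3 g/L → 16.3 × 0.368 L = 5.998 g
malt extract: 12.9 g/L × 0.368 L = 4.747 g
sodium pyruvate: 2 g/L × 0.368 L = 0.736 g

MOPS 3.864 g; soluble starch 5.998 g; malt extract 4.747 g; sodium pyruvate 0.736 g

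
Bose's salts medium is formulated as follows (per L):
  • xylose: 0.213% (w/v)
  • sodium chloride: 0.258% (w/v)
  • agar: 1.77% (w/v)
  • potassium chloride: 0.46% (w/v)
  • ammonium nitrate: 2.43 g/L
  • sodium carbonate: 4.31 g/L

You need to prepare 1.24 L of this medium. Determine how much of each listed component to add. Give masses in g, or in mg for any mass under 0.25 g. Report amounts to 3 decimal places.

xylose 2.641 g; sodium chloride 3.199 g; agar 21.948 g; potassium chloride 5.704 g; ammonium nitrate 3.013 g; sodium carbonate 5.344 g

Scale factor relative to 1 L: 1.24.
xylose: 0.213 g per 100 mL × 1240 mL ÷ 100 = 2.641 g
sodium chloride: 0.258 g per 100 mL × 1240 mL ÷ 100 = 3.199 g
agar: 1.77% w/v = 17.7 g/L → 17.7 × 1.24 L = 21.948 g
potassium chloride: 0.46% w/v = 4.6 g/L → 4.6 × 1.24 L = 5.704 g
ammonium nitrate: 2.43 g/L × 1.24 L = 3.013 g
sodium carbonate: 4.31 g/L × 1.24 L = 5.344 g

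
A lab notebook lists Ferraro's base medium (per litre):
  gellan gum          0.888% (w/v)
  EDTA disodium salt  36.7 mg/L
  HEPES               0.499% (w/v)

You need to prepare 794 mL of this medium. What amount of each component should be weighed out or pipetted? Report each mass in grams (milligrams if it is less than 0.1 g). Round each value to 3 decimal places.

gellan gum 7.051 g; EDTA disodium salt 29.140 mg; HEPES 3.962 g

Scale factor relative to 1 L: 0.794.
gellan gum: 0.888 g per 100 mL × 794 mL ÷ 100 = 7.051 g
EDTA disodium salt: 36.7 mg/L × 0.794 L = 29.140 mg
HEPES: 0.499 g per 100 mL × 794 mL ÷ 100 = 3.962 g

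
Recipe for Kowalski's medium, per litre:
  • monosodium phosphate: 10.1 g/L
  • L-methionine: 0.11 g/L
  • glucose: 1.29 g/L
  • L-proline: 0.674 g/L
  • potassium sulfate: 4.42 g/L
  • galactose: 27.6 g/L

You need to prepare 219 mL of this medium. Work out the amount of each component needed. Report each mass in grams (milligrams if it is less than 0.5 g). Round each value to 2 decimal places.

Working volume: 219 mL = 0.219 L.
monosodium phosphate: 10.1 g/L × 0.219 L = 2.21 g
L-methionine: 0.11 g/L × 0.219 L = 0.02409 g = 24.09 mg
glucose: 1.29 g/L × 0.219 L = 0.28251 g = 282.51 mg
L-proline: 0.674 g/L × 0.219 L = 0.147606 g = 147.61 mg
potassium sulfate: 4.42 g/L × 0.219 L = 0.97 g
galactose: 27.6 g/L × 0.219 L = 6.04 g

monosodium phosphate 2.21 g; L-methionine 24.09 mg; glucose 282.51 mg; L-proline 147.61 mg; potassium sulfate 0.97 g; galactose 6.04 g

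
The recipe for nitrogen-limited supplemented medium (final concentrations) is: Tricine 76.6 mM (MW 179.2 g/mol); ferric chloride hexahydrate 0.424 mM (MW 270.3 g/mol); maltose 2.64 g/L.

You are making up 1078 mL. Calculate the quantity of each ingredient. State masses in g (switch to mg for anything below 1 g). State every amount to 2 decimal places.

Scale factor relative to 1 L: 1.078.
Tricine: 76.6 mmol/L × 179.2 g/mol × 1.078 L ÷ 1000 = 14.80 g
ferric chloride hexahydrate: 0.424 mmol/L × 270.3 mg/mmol × 1.078 L = 123.55 mg
maltose: 2.64 g/L × 1.078 L = 2.85 g

Tricine 14.80 g; ferric chloride hexahydrate 123.55 mg; maltose 2.85 g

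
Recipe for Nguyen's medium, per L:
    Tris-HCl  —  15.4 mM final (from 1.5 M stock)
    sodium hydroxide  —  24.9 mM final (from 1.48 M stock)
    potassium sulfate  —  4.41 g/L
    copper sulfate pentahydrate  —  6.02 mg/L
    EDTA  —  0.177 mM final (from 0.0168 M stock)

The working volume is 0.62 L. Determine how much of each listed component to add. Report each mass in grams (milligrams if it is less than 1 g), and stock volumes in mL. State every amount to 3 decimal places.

Scale factor relative to 1 L: 0.62.
Tris-HCl: V = C2·V2/C1 = 15.4 mM × 620 mL ÷ 1500 mM = 6.365 mL
sodium hydroxide: C1V1 = C2V2 → 24.9 mM × 620 mL ÷ 1480 mM = 10.431 mL
potassium sulfate: 4.41 g/L × 0.62 L = 2.734 g
copper sulfate pentahydrate: 6.02 mg/L × 0.62 L = 3.732 mg
EDTA: dilute stock: 0.177 mM × 620 mL ÷ 16.8 mM = 6.532 mL

Tris-HCl 6.365 mL; sodium hydroxide 10.431 mL; potassium sulfate 2.734 g; copper sulfate pentahydrate 3.732 mg; EDTA 6.532 mL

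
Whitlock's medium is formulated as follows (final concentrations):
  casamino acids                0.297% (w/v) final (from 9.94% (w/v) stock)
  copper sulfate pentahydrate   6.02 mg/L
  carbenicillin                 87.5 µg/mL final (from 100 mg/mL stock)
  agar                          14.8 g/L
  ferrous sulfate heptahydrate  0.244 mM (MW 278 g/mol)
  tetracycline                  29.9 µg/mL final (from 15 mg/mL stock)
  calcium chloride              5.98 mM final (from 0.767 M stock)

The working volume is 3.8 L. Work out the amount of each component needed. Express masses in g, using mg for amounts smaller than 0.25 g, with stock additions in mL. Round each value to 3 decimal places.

Working volume: 3.8 L.
casamino acids: dilute stock: 0.297% ÷ 9.94% × 3800 mL = 113.541 mL
copper sulfate pentahydrate: 6.02 mg/L × 3.8 L = 22.876 mg
carbenicillin: C1V1 = C2V2 → 87.5 µg/mL × 3800 mL ÷ 100000 µg/mL = 3.325 mL
agar: 14.8 g/L × 3.8 L = 56.240 g
ferrous sulfate heptahydrate: 0.244 mmol/L × 278 g/mol × 3.8 L ÷ 1000 = 0.258 g
tetracycline: V = C2·V2/C1 = 29.9 µg/mL × 3800 mL ÷ 15000 µg/mL = 7.575 mL
calcium chloride: dilute stock: 5.98 mM × 3800 mL ÷ 767 mM = 29.627 mL

casamino acids 113.541 mL; copper sulfate pentahydrate 22.876 mg; carbenicillin 3.325 mL; agar 56.240 g; ferrous sulfate heptahydrate 0.258 g; tetracycline 7.575 mL; calcium chloride 29.627 mL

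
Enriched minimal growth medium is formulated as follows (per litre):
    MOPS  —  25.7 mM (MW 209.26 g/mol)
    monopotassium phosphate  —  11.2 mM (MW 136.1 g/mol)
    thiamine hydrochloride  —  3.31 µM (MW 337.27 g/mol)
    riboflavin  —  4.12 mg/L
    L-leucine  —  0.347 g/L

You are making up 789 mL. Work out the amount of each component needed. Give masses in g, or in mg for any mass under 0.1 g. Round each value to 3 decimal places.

Scale factor relative to 1 L: 0.789.
MOPS: 25.7 mmol/L × 209.26 g/mol × 0.789 L ÷ 1000 = 4.243 g
monopotassium phosphate: 11.2 mmol/L × 136.1 g/mol × 0.789 L ÷ 1000 = 1.203 g
thiamine hydrochloride: 3.31 µmol/L × 337.27 g/mol × 0.789 L ÷ 1000 = 0.881 mg
riboflavin: 4.12 mg/L × 0.789 L = 3.251 mg
L-leucine: 0.347 g/L × 0.789 L = 0.274 g

MOPS 4.243 g; monopotassium phosphate 1.203 g; thiamine hydrochloride 0.881 mg; riboflavin 3.251 mg; L-leucine 0.274 g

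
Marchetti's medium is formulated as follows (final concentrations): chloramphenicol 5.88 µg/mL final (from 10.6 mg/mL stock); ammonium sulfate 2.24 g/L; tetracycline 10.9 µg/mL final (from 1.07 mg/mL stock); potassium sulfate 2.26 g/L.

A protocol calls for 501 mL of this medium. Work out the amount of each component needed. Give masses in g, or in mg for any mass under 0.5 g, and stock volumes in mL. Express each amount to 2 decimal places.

Working volume: 501 mL = 0.501 L.
chloramphenicol: dilute stock: 5.88 µg/mL × 501 mL ÷ 10600 µg/mL = 0.28 mL
ammonium sulfate: 2.24 g/L × 0.501 L = 1.12 g
tetracycline: dilute stock: 10.9 µg/mL × 501 mL ÷ 1070 µg/mL = 5.10 mL
potassium sulfate: 2.26 g/L × 0.501 L = 1.13 g

chloramphenicol 0.28 mL; ammonium sulfate 1.12 g; tetracycline 5.10 mL; potassium sulfate 1.13 g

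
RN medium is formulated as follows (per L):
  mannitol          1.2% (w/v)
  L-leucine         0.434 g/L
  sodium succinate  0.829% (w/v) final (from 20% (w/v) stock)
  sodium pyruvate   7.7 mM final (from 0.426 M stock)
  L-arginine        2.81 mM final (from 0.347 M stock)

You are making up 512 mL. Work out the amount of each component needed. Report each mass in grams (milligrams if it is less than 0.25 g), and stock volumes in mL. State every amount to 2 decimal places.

Working volume: 512 mL = 0.512 L.
mannitol: 1.2 g per 100 mL × 512 mL ÷ 100 = 6.14 g
L-leucine: 0.434 g/L × 0.512 L = 0.222208 g = 222.21 mg
sodium succinate: V = C2·V2/C1 = 0.829% ÷ 20% × 512 mL = 21.22 mL
sodium pyruvate: dilute stock: 7.7 mM × 512 mL ÷ 426 mM = 9.25 mL
L-arginine: dilute stock: 2.81 mM × 512 mL ÷ 347 mM = 4.15 mL

mannitol 6.14 g; L-leucine 222.21 mg; sodium succinate 21.22 mL; sodium pyruvate 9.25 mL; L-arginine 4.15 mL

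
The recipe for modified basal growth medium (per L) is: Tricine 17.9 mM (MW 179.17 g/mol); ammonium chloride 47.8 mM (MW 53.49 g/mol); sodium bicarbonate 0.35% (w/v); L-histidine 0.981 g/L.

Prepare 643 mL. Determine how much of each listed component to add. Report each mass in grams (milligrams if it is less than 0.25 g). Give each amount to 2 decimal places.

Scale factor relative to 1 L: 0.643.
Tricine: 17.9 mmol/L × 179.17 g/mol × 0.643 L ÷ 1000 = 2.06 g
ammonium chloride: 47.8 mmol/L × 53.49 g/mol × 0.643 L ÷ 1000 = 1.64 g
sodium bicarbonate: 0.35 g per 100 mL × 643 mL ÷ 100 = 2.25 g
L-histidine: 0.981 g/L × 0.643 L = 0.63 g

Tricine 2.06 g; ammonium chloride 1.64 g; sodium bicarbonate 2.25 g; L-histidine 0.63 g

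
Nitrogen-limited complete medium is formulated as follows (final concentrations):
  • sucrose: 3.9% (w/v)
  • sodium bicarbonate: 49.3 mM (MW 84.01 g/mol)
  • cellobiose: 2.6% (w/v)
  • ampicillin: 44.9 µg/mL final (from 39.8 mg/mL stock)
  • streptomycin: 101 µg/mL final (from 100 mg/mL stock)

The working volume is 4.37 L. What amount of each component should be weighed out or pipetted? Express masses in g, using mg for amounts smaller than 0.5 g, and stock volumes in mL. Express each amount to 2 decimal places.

sucrose 170.43 g; sodium bicarbonate 18.10 g; cellobiose 113.62 g; ampicillin 4.93 mL; streptomycin 4.41 mL

Working volume: 4.37 L.
sucrose: 3.9 g per 100 mL × 4370 mL ÷ 100 = 170.43 g
sodium bicarbonate: 49.3 mmol/L × 84.01 g/mol × 4.37 L ÷ 1000 = 18.10 g
cellobiose: 2.6% w/v = 26 g/L → 26 × 4.37 L = 113.62 g
ampicillin: V = C2·V2/C1 = 44.9 µg/mL × 4370 mL ÷ 39800 µg/mL = 4.93 mL
streptomycin: dilute stock: 101 µg/mL × 4370 mL ÷ 100000 µg/mL = 4.41 mL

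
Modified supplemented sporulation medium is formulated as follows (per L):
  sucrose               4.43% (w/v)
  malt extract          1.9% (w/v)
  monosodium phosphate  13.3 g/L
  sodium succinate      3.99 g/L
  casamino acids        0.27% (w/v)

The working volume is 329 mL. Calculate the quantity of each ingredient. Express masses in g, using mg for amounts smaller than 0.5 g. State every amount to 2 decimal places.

sucrose 14.57 g; malt extract 6.25 g; monosodium phosphate 4.38 g; sodium succinate 1.31 g; casamino acids 0.89 g

Working volume: 329 mL = 0.329 L.
sucrose: 4.43 g per 100 mL × 329 mL ÷ 100 = 14.57 g
malt extract: 1.9% w/v = 19 g/L → 19 × 0.329 L = 6.25 g
monosodium phosphate: 13.3 g/L × 0.329 L = 4.38 g
sodium succinate: 3.99 g/L × 0.329 L = 1.31 g
casamino acids: 0.27% w/v = 2.7 g/L → 2.7 × 0.329 L = 0.89 g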